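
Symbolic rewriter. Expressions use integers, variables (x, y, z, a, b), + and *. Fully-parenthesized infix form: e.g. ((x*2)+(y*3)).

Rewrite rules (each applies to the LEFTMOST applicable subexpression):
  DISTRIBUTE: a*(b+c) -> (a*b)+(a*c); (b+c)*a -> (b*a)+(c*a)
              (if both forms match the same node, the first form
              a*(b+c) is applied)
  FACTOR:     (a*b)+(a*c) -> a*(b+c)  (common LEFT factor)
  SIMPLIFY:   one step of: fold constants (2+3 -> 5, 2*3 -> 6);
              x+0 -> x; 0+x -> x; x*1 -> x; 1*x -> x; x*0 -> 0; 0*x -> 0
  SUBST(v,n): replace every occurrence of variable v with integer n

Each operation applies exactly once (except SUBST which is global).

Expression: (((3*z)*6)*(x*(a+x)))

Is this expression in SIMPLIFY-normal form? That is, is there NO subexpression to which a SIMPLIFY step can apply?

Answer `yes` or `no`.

Answer: yes

Derivation:
Expression: (((3*z)*6)*(x*(a+x)))
Scanning for simplifiable subexpressions (pre-order)...
  at root: (((3*z)*6)*(x*(a+x))) (not simplifiable)
  at L: ((3*z)*6) (not simplifiable)
  at LL: (3*z) (not simplifiable)
  at R: (x*(a+x)) (not simplifiable)
  at RR: (a+x) (not simplifiable)
Result: no simplifiable subexpression found -> normal form.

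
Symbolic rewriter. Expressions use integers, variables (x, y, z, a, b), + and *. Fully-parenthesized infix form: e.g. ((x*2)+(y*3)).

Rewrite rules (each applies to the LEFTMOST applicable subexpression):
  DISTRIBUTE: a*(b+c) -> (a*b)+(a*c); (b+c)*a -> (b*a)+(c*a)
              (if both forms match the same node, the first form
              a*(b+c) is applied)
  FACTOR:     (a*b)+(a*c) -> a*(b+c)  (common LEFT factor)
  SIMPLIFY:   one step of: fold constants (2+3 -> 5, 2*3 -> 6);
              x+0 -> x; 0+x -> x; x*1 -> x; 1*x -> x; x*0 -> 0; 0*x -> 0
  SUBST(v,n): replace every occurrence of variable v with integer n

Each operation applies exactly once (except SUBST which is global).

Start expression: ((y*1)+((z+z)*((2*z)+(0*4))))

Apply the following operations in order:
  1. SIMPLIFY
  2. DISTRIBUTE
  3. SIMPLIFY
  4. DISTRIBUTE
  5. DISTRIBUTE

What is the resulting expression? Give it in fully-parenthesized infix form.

Answer: (y+(((z*(2*z))+(z*(2*z)))+((z*0)+(z*0))))

Derivation:
Start: ((y*1)+((z+z)*((2*z)+(0*4))))
Apply SIMPLIFY at L (target: (y*1)): ((y*1)+((z+z)*((2*z)+(0*4)))) -> (y+((z+z)*((2*z)+(0*4))))
Apply DISTRIBUTE at R (target: ((z+z)*((2*z)+(0*4)))): (y+((z+z)*((2*z)+(0*4)))) -> (y+(((z+z)*(2*z))+((z+z)*(0*4))))
Apply SIMPLIFY at RRR (target: (0*4)): (y+(((z+z)*(2*z))+((z+z)*(0*4)))) -> (y+(((z+z)*(2*z))+((z+z)*0)))
Apply DISTRIBUTE at RL (target: ((z+z)*(2*z))): (y+(((z+z)*(2*z))+((z+z)*0))) -> (y+(((z*(2*z))+(z*(2*z)))+((z+z)*0)))
Apply DISTRIBUTE at RR (target: ((z+z)*0)): (y+(((z*(2*z))+(z*(2*z)))+((z+z)*0))) -> (y+(((z*(2*z))+(z*(2*z)))+((z*0)+(z*0))))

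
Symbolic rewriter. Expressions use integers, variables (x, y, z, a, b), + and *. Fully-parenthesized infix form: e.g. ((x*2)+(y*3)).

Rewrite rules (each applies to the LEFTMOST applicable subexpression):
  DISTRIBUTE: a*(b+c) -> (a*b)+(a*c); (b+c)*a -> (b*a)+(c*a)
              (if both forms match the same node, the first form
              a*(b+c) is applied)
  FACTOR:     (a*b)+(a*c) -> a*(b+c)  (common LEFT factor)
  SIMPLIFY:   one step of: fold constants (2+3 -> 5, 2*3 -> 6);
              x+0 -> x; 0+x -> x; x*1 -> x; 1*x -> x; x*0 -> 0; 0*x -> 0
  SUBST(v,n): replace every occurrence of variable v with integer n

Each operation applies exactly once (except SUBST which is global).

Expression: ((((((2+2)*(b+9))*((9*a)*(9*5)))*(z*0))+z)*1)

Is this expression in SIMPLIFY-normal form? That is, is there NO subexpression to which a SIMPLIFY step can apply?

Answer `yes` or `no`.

Answer: no

Derivation:
Expression: ((((((2+2)*(b+9))*((9*a)*(9*5)))*(z*0))+z)*1)
Scanning for simplifiable subexpressions (pre-order)...
  at root: ((((((2+2)*(b+9))*((9*a)*(9*5)))*(z*0))+z)*1) (SIMPLIFIABLE)
  at L: (((((2+2)*(b+9))*((9*a)*(9*5)))*(z*0))+z) (not simplifiable)
  at LL: ((((2+2)*(b+9))*((9*a)*(9*5)))*(z*0)) (not simplifiable)
  at LLL: (((2+2)*(b+9))*((9*a)*(9*5))) (not simplifiable)
  at LLLL: ((2+2)*(b+9)) (not simplifiable)
  at LLLLL: (2+2) (SIMPLIFIABLE)
  at LLLLR: (b+9) (not simplifiable)
  at LLLR: ((9*a)*(9*5)) (not simplifiable)
  at LLLRL: (9*a) (not simplifiable)
  at LLLRR: (9*5) (SIMPLIFIABLE)
  at LLR: (z*0) (SIMPLIFIABLE)
Found simplifiable subexpr at path root: ((((((2+2)*(b+9))*((9*a)*(9*5)))*(z*0))+z)*1)
One SIMPLIFY step would give: (((((2+2)*(b+9))*((9*a)*(9*5)))*(z*0))+z)
-> NOT in normal form.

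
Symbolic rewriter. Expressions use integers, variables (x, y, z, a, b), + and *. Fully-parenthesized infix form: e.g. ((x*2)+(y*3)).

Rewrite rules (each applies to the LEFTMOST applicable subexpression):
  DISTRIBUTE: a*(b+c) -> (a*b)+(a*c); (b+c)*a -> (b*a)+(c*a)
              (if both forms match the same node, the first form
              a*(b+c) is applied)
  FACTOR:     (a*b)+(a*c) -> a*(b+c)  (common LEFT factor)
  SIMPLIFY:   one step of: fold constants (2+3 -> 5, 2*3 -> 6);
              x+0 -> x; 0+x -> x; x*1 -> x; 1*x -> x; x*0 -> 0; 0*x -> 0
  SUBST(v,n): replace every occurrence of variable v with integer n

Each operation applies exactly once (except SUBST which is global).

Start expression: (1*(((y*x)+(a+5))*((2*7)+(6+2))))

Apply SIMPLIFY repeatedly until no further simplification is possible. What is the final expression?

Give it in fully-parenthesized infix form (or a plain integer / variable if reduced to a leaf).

Start: (1*(((y*x)+(a+5))*((2*7)+(6+2))))
Step 1: at root: (1*(((y*x)+(a+5))*((2*7)+(6+2)))) -> (((y*x)+(a+5))*((2*7)+(6+2))); overall: (1*(((y*x)+(a+5))*((2*7)+(6+2)))) -> (((y*x)+(a+5))*((2*7)+(6+2)))
Step 2: at RL: (2*7) -> 14; overall: (((y*x)+(a+5))*((2*7)+(6+2))) -> (((y*x)+(a+5))*(14+(6+2)))
Step 3: at RR: (6+2) -> 8; overall: (((y*x)+(a+5))*(14+(6+2))) -> (((y*x)+(a+5))*(14+8))
Step 4: at R: (14+8) -> 22; overall: (((y*x)+(a+5))*(14+8)) -> (((y*x)+(a+5))*22)
Fixed point: (((y*x)+(a+5))*22)

Answer: (((y*x)+(a+5))*22)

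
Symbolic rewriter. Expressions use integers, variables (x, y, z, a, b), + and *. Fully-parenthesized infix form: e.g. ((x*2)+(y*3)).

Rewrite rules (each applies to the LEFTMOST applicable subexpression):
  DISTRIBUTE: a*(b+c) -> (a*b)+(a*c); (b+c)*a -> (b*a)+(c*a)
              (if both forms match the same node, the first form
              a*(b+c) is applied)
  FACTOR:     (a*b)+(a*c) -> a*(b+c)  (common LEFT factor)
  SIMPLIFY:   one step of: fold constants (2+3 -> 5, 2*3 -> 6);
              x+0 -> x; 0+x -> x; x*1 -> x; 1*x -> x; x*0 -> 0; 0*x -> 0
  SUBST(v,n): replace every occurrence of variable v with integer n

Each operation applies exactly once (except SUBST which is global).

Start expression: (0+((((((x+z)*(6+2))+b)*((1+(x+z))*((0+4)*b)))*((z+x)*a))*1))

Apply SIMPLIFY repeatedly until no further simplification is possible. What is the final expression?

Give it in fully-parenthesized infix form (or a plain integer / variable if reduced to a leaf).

Answer: (((((x+z)*8)+b)*((1+(x+z))*(4*b)))*((z+x)*a))

Derivation:
Start: (0+((((((x+z)*(6+2))+b)*((1+(x+z))*((0+4)*b)))*((z+x)*a))*1))
Step 1: at root: (0+((((((x+z)*(6+2))+b)*((1+(x+z))*((0+4)*b)))*((z+x)*a))*1)) -> ((((((x+z)*(6+2))+b)*((1+(x+z))*((0+4)*b)))*((z+x)*a))*1); overall: (0+((((((x+z)*(6+2))+b)*((1+(x+z))*((0+4)*b)))*((z+x)*a))*1)) -> ((((((x+z)*(6+2))+b)*((1+(x+z))*((0+4)*b)))*((z+x)*a))*1)
Step 2: at root: ((((((x+z)*(6+2))+b)*((1+(x+z))*((0+4)*b)))*((z+x)*a))*1) -> (((((x+z)*(6+2))+b)*((1+(x+z))*((0+4)*b)))*((z+x)*a)); overall: ((((((x+z)*(6+2))+b)*((1+(x+z))*((0+4)*b)))*((z+x)*a))*1) -> (((((x+z)*(6+2))+b)*((1+(x+z))*((0+4)*b)))*((z+x)*a))
Step 3: at LLLR: (6+2) -> 8; overall: (((((x+z)*(6+2))+b)*((1+(x+z))*((0+4)*b)))*((z+x)*a)) -> (((((x+z)*8)+b)*((1+(x+z))*((0+4)*b)))*((z+x)*a))
Step 4: at LRRL: (0+4) -> 4; overall: (((((x+z)*8)+b)*((1+(x+z))*((0+4)*b)))*((z+x)*a)) -> (((((x+z)*8)+b)*((1+(x+z))*(4*b)))*((z+x)*a))
Fixed point: (((((x+z)*8)+b)*((1+(x+z))*(4*b)))*((z+x)*a))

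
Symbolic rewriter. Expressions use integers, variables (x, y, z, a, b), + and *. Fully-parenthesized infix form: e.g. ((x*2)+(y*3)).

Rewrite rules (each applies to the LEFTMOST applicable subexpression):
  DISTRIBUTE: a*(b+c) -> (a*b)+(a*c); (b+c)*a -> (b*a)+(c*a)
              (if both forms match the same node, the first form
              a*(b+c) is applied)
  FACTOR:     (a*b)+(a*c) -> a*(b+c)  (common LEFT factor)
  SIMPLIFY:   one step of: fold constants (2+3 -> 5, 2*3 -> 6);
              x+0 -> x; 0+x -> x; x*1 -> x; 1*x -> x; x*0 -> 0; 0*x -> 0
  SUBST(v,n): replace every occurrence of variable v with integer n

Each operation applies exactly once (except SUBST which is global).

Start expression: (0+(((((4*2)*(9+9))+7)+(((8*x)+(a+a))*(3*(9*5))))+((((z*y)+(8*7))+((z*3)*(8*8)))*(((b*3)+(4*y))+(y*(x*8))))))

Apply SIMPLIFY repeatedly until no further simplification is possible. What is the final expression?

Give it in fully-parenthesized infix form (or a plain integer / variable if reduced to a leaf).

Start: (0+(((((4*2)*(9+9))+7)+(((8*x)+(a+a))*(3*(9*5))))+((((z*y)+(8*7))+((z*3)*(8*8)))*(((b*3)+(4*y))+(y*(x*8))))))
Step 1: at root: (0+(((((4*2)*(9+9))+7)+(((8*x)+(a+a))*(3*(9*5))))+((((z*y)+(8*7))+((z*3)*(8*8)))*(((b*3)+(4*y))+(y*(x*8)))))) -> (((((4*2)*(9+9))+7)+(((8*x)+(a+a))*(3*(9*5))))+((((z*y)+(8*7))+((z*3)*(8*8)))*(((b*3)+(4*y))+(y*(x*8))))); overall: (0+(((((4*2)*(9+9))+7)+(((8*x)+(a+a))*(3*(9*5))))+((((z*y)+(8*7))+((z*3)*(8*8)))*(((b*3)+(4*y))+(y*(x*8)))))) -> (((((4*2)*(9+9))+7)+(((8*x)+(a+a))*(3*(9*5))))+((((z*y)+(8*7))+((z*3)*(8*8)))*(((b*3)+(4*y))+(y*(x*8)))))
Step 2: at LLLL: (4*2) -> 8; overall: (((((4*2)*(9+9))+7)+(((8*x)+(a+a))*(3*(9*5))))+((((z*y)+(8*7))+((z*3)*(8*8)))*(((b*3)+(4*y))+(y*(x*8))))) -> ((((8*(9+9))+7)+(((8*x)+(a+a))*(3*(9*5))))+((((z*y)+(8*7))+((z*3)*(8*8)))*(((b*3)+(4*y))+(y*(x*8)))))
Step 3: at LLLR: (9+9) -> 18; overall: ((((8*(9+9))+7)+(((8*x)+(a+a))*(3*(9*5))))+((((z*y)+(8*7))+((z*3)*(8*8)))*(((b*3)+(4*y))+(y*(x*8))))) -> ((((8*18)+7)+(((8*x)+(a+a))*(3*(9*5))))+((((z*y)+(8*7))+((z*3)*(8*8)))*(((b*3)+(4*y))+(y*(x*8)))))
Step 4: at LLL: (8*18) -> 144; overall: ((((8*18)+7)+(((8*x)+(a+a))*(3*(9*5))))+((((z*y)+(8*7))+((z*3)*(8*8)))*(((b*3)+(4*y))+(y*(x*8))))) -> (((144+7)+(((8*x)+(a+a))*(3*(9*5))))+((((z*y)+(8*7))+((z*3)*(8*8)))*(((b*3)+(4*y))+(y*(x*8)))))
Step 5: at LL: (144+7) -> 151; overall: (((144+7)+(((8*x)+(a+a))*(3*(9*5))))+((((z*y)+(8*7))+((z*3)*(8*8)))*(((b*3)+(4*y))+(y*(x*8))))) -> ((151+(((8*x)+(a+a))*(3*(9*5))))+((((z*y)+(8*7))+((z*3)*(8*8)))*(((b*3)+(4*y))+(y*(x*8)))))
Step 6: at LRRR: (9*5) -> 45; overall: ((151+(((8*x)+(a+a))*(3*(9*5))))+((((z*y)+(8*7))+((z*3)*(8*8)))*(((b*3)+(4*y))+(y*(x*8))))) -> ((151+(((8*x)+(a+a))*(3*45)))+((((z*y)+(8*7))+((z*3)*(8*8)))*(((b*3)+(4*y))+(y*(x*8)))))
Step 7: at LRR: (3*45) -> 135; overall: ((151+(((8*x)+(a+a))*(3*45)))+((((z*y)+(8*7))+((z*3)*(8*8)))*(((b*3)+(4*y))+(y*(x*8))))) -> ((151+(((8*x)+(a+a))*135))+((((z*y)+(8*7))+((z*3)*(8*8)))*(((b*3)+(4*y))+(y*(x*8)))))
Step 8: at RLLR: (8*7) -> 56; overall: ((151+(((8*x)+(a+a))*135))+((((z*y)+(8*7))+((z*3)*(8*8)))*(((b*3)+(4*y))+(y*(x*8))))) -> ((151+(((8*x)+(a+a))*135))+((((z*y)+56)+((z*3)*(8*8)))*(((b*3)+(4*y))+(y*(x*8)))))
Step 9: at RLRR: (8*8) -> 64; overall: ((151+(((8*x)+(a+a))*135))+((((z*y)+56)+((z*3)*(8*8)))*(((b*3)+(4*y))+(y*(x*8))))) -> ((151+(((8*x)+(a+a))*135))+((((z*y)+56)+((z*3)*64))*(((b*3)+(4*y))+(y*(x*8)))))
Fixed point: ((151+(((8*x)+(a+a))*135))+((((z*y)+56)+((z*3)*64))*(((b*3)+(4*y))+(y*(x*8)))))

Answer: ((151+(((8*x)+(a+a))*135))+((((z*y)+56)+((z*3)*64))*(((b*3)+(4*y))+(y*(x*8)))))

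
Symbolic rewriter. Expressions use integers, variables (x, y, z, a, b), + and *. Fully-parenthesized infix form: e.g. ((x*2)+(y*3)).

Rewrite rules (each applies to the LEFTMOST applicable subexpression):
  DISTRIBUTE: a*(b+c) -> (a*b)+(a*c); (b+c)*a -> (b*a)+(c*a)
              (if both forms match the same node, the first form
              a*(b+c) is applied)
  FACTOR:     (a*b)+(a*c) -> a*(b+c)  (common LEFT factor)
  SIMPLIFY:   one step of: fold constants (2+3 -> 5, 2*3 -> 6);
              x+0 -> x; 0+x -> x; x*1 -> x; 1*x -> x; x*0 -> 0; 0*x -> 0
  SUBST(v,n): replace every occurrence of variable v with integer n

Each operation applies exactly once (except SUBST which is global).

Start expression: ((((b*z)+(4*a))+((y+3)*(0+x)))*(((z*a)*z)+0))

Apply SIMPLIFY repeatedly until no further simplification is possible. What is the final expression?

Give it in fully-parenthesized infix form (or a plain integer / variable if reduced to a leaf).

Start: ((((b*z)+(4*a))+((y+3)*(0+x)))*(((z*a)*z)+0))
Step 1: at LRR: (0+x) -> x; overall: ((((b*z)+(4*a))+((y+3)*(0+x)))*(((z*a)*z)+0)) -> ((((b*z)+(4*a))+((y+3)*x))*(((z*a)*z)+0))
Step 2: at R: (((z*a)*z)+0) -> ((z*a)*z); overall: ((((b*z)+(4*a))+((y+3)*x))*(((z*a)*z)+0)) -> ((((b*z)+(4*a))+((y+3)*x))*((z*a)*z))
Fixed point: ((((b*z)+(4*a))+((y+3)*x))*((z*a)*z))

Answer: ((((b*z)+(4*a))+((y+3)*x))*((z*a)*z))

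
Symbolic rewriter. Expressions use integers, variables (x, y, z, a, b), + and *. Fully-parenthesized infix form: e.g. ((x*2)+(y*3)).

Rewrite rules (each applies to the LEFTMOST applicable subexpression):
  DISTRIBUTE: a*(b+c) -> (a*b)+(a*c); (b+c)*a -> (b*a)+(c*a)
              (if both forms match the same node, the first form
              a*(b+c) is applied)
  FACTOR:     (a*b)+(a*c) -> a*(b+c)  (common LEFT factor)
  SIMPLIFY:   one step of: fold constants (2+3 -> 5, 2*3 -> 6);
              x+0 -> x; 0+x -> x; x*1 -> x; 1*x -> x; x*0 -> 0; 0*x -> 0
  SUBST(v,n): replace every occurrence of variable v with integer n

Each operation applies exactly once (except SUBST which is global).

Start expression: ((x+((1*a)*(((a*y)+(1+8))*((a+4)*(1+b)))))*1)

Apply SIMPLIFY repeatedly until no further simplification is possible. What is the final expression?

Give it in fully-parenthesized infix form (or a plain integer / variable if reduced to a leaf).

Answer: (x+(a*(((a*y)+9)*((a+4)*(1+b)))))

Derivation:
Start: ((x+((1*a)*(((a*y)+(1+8))*((a+4)*(1+b)))))*1)
Step 1: at root: ((x+((1*a)*(((a*y)+(1+8))*((a+4)*(1+b)))))*1) -> (x+((1*a)*(((a*y)+(1+8))*((a+4)*(1+b))))); overall: ((x+((1*a)*(((a*y)+(1+8))*((a+4)*(1+b)))))*1) -> (x+((1*a)*(((a*y)+(1+8))*((a+4)*(1+b)))))
Step 2: at RL: (1*a) -> a; overall: (x+((1*a)*(((a*y)+(1+8))*((a+4)*(1+b))))) -> (x+(a*(((a*y)+(1+8))*((a+4)*(1+b)))))
Step 3: at RRLR: (1+8) -> 9; overall: (x+(a*(((a*y)+(1+8))*((a+4)*(1+b))))) -> (x+(a*(((a*y)+9)*((a+4)*(1+b)))))
Fixed point: (x+(a*(((a*y)+9)*((a+4)*(1+b)))))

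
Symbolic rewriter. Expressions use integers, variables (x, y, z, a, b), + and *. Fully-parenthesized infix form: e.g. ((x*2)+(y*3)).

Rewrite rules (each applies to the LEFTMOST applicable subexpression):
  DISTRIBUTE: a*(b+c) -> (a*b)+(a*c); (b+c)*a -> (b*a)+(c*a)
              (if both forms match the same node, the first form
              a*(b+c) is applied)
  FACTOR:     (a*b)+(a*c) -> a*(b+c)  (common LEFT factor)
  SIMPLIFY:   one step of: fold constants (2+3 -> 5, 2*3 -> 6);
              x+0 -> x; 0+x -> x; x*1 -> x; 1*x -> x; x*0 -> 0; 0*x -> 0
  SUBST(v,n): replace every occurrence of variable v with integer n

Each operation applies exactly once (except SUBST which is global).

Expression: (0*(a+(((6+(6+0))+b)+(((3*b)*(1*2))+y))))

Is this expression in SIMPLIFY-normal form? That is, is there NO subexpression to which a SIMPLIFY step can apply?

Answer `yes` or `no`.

Answer: no

Derivation:
Expression: (0*(a+(((6+(6+0))+b)+(((3*b)*(1*2))+y))))
Scanning for simplifiable subexpressions (pre-order)...
  at root: (0*(a+(((6+(6+0))+b)+(((3*b)*(1*2))+y)))) (SIMPLIFIABLE)
  at R: (a+(((6+(6+0))+b)+(((3*b)*(1*2))+y))) (not simplifiable)
  at RR: (((6+(6+0))+b)+(((3*b)*(1*2))+y)) (not simplifiable)
  at RRL: ((6+(6+0))+b) (not simplifiable)
  at RRLL: (6+(6+0)) (not simplifiable)
  at RRLLR: (6+0) (SIMPLIFIABLE)
  at RRR: (((3*b)*(1*2))+y) (not simplifiable)
  at RRRL: ((3*b)*(1*2)) (not simplifiable)
  at RRRLL: (3*b) (not simplifiable)
  at RRRLR: (1*2) (SIMPLIFIABLE)
Found simplifiable subexpr at path root: (0*(a+(((6+(6+0))+b)+(((3*b)*(1*2))+y))))
One SIMPLIFY step would give: 0
-> NOT in normal form.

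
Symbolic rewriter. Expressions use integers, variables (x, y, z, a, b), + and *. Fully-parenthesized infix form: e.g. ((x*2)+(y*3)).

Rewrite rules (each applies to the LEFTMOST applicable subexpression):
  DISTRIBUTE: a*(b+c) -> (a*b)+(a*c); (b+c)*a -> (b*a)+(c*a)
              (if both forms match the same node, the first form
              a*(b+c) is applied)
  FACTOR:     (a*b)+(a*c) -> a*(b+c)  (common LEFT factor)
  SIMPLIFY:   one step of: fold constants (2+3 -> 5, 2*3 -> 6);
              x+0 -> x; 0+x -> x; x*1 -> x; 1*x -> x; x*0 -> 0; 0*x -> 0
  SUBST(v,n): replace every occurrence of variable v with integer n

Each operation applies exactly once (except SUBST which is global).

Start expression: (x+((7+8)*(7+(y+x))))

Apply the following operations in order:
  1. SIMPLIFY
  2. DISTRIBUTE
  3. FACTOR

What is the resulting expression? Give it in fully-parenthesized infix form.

Answer: (x+(15*(7+(y+x))))

Derivation:
Start: (x+((7+8)*(7+(y+x))))
Apply SIMPLIFY at RL (target: (7+8)): (x+((7+8)*(7+(y+x)))) -> (x+(15*(7+(y+x))))
Apply DISTRIBUTE at R (target: (15*(7+(y+x)))): (x+(15*(7+(y+x)))) -> (x+((15*7)+(15*(y+x))))
Apply FACTOR at R (target: ((15*7)+(15*(y+x)))): (x+((15*7)+(15*(y+x)))) -> (x+(15*(7+(y+x))))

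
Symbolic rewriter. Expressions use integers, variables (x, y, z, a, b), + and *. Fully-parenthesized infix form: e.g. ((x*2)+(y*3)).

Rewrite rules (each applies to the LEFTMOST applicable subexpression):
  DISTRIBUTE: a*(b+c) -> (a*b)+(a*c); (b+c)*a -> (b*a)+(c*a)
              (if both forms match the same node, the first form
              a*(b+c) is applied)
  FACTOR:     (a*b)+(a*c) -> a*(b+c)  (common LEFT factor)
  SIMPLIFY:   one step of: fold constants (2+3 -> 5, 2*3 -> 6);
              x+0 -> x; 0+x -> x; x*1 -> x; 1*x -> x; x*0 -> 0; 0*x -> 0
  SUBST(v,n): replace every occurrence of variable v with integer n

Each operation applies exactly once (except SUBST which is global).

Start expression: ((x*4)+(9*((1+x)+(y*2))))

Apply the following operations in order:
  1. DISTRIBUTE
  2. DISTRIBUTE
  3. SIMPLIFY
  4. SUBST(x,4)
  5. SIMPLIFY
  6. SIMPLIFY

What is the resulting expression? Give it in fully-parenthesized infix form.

Answer: (16+((9+36)+(9*(y*2))))

Derivation:
Start: ((x*4)+(9*((1+x)+(y*2))))
Apply DISTRIBUTE at R (target: (9*((1+x)+(y*2)))): ((x*4)+(9*((1+x)+(y*2)))) -> ((x*4)+((9*(1+x))+(9*(y*2))))
Apply DISTRIBUTE at RL (target: (9*(1+x))): ((x*4)+((9*(1+x))+(9*(y*2)))) -> ((x*4)+(((9*1)+(9*x))+(9*(y*2))))
Apply SIMPLIFY at RLL (target: (9*1)): ((x*4)+(((9*1)+(9*x))+(9*(y*2)))) -> ((x*4)+((9+(9*x))+(9*(y*2))))
Apply SUBST(x,4): ((x*4)+((9+(9*x))+(9*(y*2)))) -> ((4*4)+((9+(9*4))+(9*(y*2))))
Apply SIMPLIFY at L (target: (4*4)): ((4*4)+((9+(9*4))+(9*(y*2)))) -> (16+((9+(9*4))+(9*(y*2))))
Apply SIMPLIFY at RLR (target: (9*4)): (16+((9+(9*4))+(9*(y*2)))) -> (16+((9+36)+(9*(y*2))))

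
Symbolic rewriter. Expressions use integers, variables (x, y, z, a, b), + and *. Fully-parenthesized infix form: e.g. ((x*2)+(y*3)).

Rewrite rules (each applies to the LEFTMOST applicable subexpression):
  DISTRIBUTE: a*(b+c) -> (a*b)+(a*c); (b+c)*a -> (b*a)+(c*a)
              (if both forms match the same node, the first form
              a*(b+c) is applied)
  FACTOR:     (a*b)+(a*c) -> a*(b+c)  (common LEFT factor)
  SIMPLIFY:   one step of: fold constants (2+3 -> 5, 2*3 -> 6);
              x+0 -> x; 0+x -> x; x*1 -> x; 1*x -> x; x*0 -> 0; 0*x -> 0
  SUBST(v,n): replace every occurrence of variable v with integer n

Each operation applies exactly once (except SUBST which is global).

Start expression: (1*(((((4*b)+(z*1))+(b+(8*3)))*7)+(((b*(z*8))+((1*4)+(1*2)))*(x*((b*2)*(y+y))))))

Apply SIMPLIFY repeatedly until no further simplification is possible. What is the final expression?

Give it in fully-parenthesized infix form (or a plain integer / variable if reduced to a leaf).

Answer: (((((4*b)+z)+(b+24))*7)+(((b*(z*8))+6)*(x*((b*2)*(y+y)))))

Derivation:
Start: (1*(((((4*b)+(z*1))+(b+(8*3)))*7)+(((b*(z*8))+((1*4)+(1*2)))*(x*((b*2)*(y+y))))))
Step 1: at root: (1*(((((4*b)+(z*1))+(b+(8*3)))*7)+(((b*(z*8))+((1*4)+(1*2)))*(x*((b*2)*(y+y)))))) -> (((((4*b)+(z*1))+(b+(8*3)))*7)+(((b*(z*8))+((1*4)+(1*2)))*(x*((b*2)*(y+y))))); overall: (1*(((((4*b)+(z*1))+(b+(8*3)))*7)+(((b*(z*8))+((1*4)+(1*2)))*(x*((b*2)*(y+y)))))) -> (((((4*b)+(z*1))+(b+(8*3)))*7)+(((b*(z*8))+((1*4)+(1*2)))*(x*((b*2)*(y+y)))))
Step 2: at LLLR: (z*1) -> z; overall: (((((4*b)+(z*1))+(b+(8*3)))*7)+(((b*(z*8))+((1*4)+(1*2)))*(x*((b*2)*(y+y))))) -> (((((4*b)+z)+(b+(8*3)))*7)+(((b*(z*8))+((1*4)+(1*2)))*(x*((b*2)*(y+y)))))
Step 3: at LLRR: (8*3) -> 24; overall: (((((4*b)+z)+(b+(8*3)))*7)+(((b*(z*8))+((1*4)+(1*2)))*(x*((b*2)*(y+y))))) -> (((((4*b)+z)+(b+24))*7)+(((b*(z*8))+((1*4)+(1*2)))*(x*((b*2)*(y+y)))))
Step 4: at RLRL: (1*4) -> 4; overall: (((((4*b)+z)+(b+24))*7)+(((b*(z*8))+((1*4)+(1*2)))*(x*((b*2)*(y+y))))) -> (((((4*b)+z)+(b+24))*7)+(((b*(z*8))+(4+(1*2)))*(x*((b*2)*(y+y)))))
Step 5: at RLRR: (1*2) -> 2; overall: (((((4*b)+z)+(b+24))*7)+(((b*(z*8))+(4+(1*2)))*(x*((b*2)*(y+y))))) -> (((((4*b)+z)+(b+24))*7)+(((b*(z*8))+(4+2))*(x*((b*2)*(y+y)))))
Step 6: at RLR: (4+2) -> 6; overall: (((((4*b)+z)+(b+24))*7)+(((b*(z*8))+(4+2))*(x*((b*2)*(y+y))))) -> (((((4*b)+z)+(b+24))*7)+(((b*(z*8))+6)*(x*((b*2)*(y+y)))))
Fixed point: (((((4*b)+z)+(b+24))*7)+(((b*(z*8))+6)*(x*((b*2)*(y+y)))))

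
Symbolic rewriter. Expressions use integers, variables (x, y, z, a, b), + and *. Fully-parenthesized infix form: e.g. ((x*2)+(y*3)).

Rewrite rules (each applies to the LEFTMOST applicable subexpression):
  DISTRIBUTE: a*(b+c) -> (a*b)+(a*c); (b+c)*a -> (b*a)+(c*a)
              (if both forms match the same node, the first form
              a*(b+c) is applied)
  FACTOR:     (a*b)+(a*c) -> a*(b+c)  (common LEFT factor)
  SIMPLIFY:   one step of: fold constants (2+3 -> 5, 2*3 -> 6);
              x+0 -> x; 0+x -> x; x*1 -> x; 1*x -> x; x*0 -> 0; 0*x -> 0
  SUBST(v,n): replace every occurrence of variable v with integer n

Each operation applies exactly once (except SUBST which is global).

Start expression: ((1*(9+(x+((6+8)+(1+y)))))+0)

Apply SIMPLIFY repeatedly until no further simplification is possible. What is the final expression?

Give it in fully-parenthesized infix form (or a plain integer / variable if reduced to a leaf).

Start: ((1*(9+(x+((6+8)+(1+y)))))+0)
Step 1: at root: ((1*(9+(x+((6+8)+(1+y)))))+0) -> (1*(9+(x+((6+8)+(1+y))))); overall: ((1*(9+(x+((6+8)+(1+y)))))+0) -> (1*(9+(x+((6+8)+(1+y)))))
Step 2: at root: (1*(9+(x+((6+8)+(1+y))))) -> (9+(x+((6+8)+(1+y)))); overall: (1*(9+(x+((6+8)+(1+y))))) -> (9+(x+((6+8)+(1+y))))
Step 3: at RRL: (6+8) -> 14; overall: (9+(x+((6+8)+(1+y)))) -> (9+(x+(14+(1+y))))
Fixed point: (9+(x+(14+(1+y))))

Answer: (9+(x+(14+(1+y))))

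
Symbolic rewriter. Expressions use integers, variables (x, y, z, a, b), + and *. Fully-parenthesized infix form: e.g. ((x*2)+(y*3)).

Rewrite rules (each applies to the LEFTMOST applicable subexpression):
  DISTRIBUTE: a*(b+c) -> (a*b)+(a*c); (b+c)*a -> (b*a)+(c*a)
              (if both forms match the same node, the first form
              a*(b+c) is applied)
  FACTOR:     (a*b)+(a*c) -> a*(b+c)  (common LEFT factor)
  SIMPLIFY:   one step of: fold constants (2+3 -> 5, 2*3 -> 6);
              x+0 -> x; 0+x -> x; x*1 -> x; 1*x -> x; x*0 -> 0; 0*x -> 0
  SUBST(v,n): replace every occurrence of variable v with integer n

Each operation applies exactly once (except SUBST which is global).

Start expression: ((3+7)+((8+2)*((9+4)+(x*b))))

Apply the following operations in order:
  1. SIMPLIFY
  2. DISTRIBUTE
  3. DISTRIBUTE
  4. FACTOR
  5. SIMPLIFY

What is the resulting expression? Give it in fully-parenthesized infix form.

Start: ((3+7)+((8+2)*((9+4)+(x*b))))
Apply SIMPLIFY at L (target: (3+7)): ((3+7)+((8+2)*((9+4)+(x*b)))) -> (10+((8+2)*((9+4)+(x*b))))
Apply DISTRIBUTE at R (target: ((8+2)*((9+4)+(x*b)))): (10+((8+2)*((9+4)+(x*b)))) -> (10+(((8+2)*(9+4))+((8+2)*(x*b))))
Apply DISTRIBUTE at RL (target: ((8+2)*(9+4))): (10+(((8+2)*(9+4))+((8+2)*(x*b)))) -> (10+((((8+2)*9)+((8+2)*4))+((8+2)*(x*b))))
Apply FACTOR at RL (target: (((8+2)*9)+((8+2)*4))): (10+((((8+2)*9)+((8+2)*4))+((8+2)*(x*b)))) -> (10+(((8+2)*(9+4))+((8+2)*(x*b))))
Apply SIMPLIFY at RLL (target: (8+2)): (10+(((8+2)*(9+4))+((8+2)*(x*b)))) -> (10+((10*(9+4))+((8+2)*(x*b))))

Answer: (10+((10*(9+4))+((8+2)*(x*b))))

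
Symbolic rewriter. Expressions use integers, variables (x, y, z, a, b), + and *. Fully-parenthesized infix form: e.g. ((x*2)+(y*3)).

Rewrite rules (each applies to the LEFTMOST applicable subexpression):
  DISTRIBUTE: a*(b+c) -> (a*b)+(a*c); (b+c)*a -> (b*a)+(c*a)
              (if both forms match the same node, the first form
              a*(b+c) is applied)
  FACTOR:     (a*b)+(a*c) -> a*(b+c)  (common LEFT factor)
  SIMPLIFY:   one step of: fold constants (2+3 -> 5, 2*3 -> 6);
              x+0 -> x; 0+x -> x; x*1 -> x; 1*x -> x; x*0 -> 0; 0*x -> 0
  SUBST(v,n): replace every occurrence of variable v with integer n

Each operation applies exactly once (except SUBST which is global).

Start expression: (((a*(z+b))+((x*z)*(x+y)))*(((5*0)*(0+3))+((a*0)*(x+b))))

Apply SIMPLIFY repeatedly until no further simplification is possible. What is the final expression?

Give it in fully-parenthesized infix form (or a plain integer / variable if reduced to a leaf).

Answer: 0

Derivation:
Start: (((a*(z+b))+((x*z)*(x+y)))*(((5*0)*(0+3))+((a*0)*(x+b))))
Step 1: at RLL: (5*0) -> 0; overall: (((a*(z+b))+((x*z)*(x+y)))*(((5*0)*(0+3))+((a*0)*(x+b)))) -> (((a*(z+b))+((x*z)*(x+y)))*((0*(0+3))+((a*0)*(x+b))))
Step 2: at RL: (0*(0+3)) -> 0; overall: (((a*(z+b))+((x*z)*(x+y)))*((0*(0+3))+((a*0)*(x+b)))) -> (((a*(z+b))+((x*z)*(x+y)))*(0+((a*0)*(x+b))))
Step 3: at R: (0+((a*0)*(x+b))) -> ((a*0)*(x+b)); overall: (((a*(z+b))+((x*z)*(x+y)))*(0+((a*0)*(x+b)))) -> (((a*(z+b))+((x*z)*(x+y)))*((a*0)*(x+b)))
Step 4: at RL: (a*0) -> 0; overall: (((a*(z+b))+((x*z)*(x+y)))*((a*0)*(x+b))) -> (((a*(z+b))+((x*z)*(x+y)))*(0*(x+b)))
Step 5: at R: (0*(x+b)) -> 0; overall: (((a*(z+b))+((x*z)*(x+y)))*(0*(x+b))) -> (((a*(z+b))+((x*z)*(x+y)))*0)
Step 6: at root: (((a*(z+b))+((x*z)*(x+y)))*0) -> 0; overall: (((a*(z+b))+((x*z)*(x+y)))*0) -> 0
Fixed point: 0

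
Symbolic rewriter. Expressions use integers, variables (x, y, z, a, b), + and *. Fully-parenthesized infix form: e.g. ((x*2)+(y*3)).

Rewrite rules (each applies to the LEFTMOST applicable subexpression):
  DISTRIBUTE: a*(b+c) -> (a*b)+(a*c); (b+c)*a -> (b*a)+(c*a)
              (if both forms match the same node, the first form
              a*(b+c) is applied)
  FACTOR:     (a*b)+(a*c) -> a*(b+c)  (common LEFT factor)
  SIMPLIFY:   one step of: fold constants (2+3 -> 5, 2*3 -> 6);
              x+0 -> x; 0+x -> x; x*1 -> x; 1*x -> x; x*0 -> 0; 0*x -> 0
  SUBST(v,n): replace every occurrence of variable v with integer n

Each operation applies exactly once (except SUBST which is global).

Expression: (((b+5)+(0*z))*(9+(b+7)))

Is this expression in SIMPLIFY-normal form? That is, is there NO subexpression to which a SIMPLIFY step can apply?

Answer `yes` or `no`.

Answer: no

Derivation:
Expression: (((b+5)+(0*z))*(9+(b+7)))
Scanning for simplifiable subexpressions (pre-order)...
  at root: (((b+5)+(0*z))*(9+(b+7))) (not simplifiable)
  at L: ((b+5)+(0*z)) (not simplifiable)
  at LL: (b+5) (not simplifiable)
  at LR: (0*z) (SIMPLIFIABLE)
  at R: (9+(b+7)) (not simplifiable)
  at RR: (b+7) (not simplifiable)
Found simplifiable subexpr at path LR: (0*z)
One SIMPLIFY step would give: (((b+5)+0)*(9+(b+7)))
-> NOT in normal form.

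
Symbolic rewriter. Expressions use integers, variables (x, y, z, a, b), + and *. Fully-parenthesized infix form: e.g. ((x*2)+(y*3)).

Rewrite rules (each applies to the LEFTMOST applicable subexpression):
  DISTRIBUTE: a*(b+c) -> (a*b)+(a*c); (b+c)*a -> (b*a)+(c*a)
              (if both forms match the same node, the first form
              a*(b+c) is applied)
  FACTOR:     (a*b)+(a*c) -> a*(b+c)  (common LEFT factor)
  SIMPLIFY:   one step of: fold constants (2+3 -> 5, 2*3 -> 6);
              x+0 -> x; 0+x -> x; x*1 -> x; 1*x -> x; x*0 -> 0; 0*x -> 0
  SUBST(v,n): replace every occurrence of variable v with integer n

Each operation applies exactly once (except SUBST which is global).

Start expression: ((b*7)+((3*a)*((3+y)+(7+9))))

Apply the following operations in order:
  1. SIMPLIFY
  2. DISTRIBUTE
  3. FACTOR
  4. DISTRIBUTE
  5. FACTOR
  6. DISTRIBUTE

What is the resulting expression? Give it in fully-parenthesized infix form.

Answer: ((b*7)+(((3*a)*(3+y))+((3*a)*16)))

Derivation:
Start: ((b*7)+((3*a)*((3+y)+(7+9))))
Apply SIMPLIFY at RRR (target: (7+9)): ((b*7)+((3*a)*((3+y)+(7+9)))) -> ((b*7)+((3*a)*((3+y)+16)))
Apply DISTRIBUTE at R (target: ((3*a)*((3+y)+16))): ((b*7)+((3*a)*((3+y)+16))) -> ((b*7)+(((3*a)*(3+y))+((3*a)*16)))
Apply FACTOR at R (target: (((3*a)*(3+y))+((3*a)*16))): ((b*7)+(((3*a)*(3+y))+((3*a)*16))) -> ((b*7)+((3*a)*((3+y)+16)))
Apply DISTRIBUTE at R (target: ((3*a)*((3+y)+16))): ((b*7)+((3*a)*((3+y)+16))) -> ((b*7)+(((3*a)*(3+y))+((3*a)*16)))
Apply FACTOR at R (target: (((3*a)*(3+y))+((3*a)*16))): ((b*7)+(((3*a)*(3+y))+((3*a)*16))) -> ((b*7)+((3*a)*((3+y)+16)))
Apply DISTRIBUTE at R (target: ((3*a)*((3+y)+16))): ((b*7)+((3*a)*((3+y)+16))) -> ((b*7)+(((3*a)*(3+y))+((3*a)*16)))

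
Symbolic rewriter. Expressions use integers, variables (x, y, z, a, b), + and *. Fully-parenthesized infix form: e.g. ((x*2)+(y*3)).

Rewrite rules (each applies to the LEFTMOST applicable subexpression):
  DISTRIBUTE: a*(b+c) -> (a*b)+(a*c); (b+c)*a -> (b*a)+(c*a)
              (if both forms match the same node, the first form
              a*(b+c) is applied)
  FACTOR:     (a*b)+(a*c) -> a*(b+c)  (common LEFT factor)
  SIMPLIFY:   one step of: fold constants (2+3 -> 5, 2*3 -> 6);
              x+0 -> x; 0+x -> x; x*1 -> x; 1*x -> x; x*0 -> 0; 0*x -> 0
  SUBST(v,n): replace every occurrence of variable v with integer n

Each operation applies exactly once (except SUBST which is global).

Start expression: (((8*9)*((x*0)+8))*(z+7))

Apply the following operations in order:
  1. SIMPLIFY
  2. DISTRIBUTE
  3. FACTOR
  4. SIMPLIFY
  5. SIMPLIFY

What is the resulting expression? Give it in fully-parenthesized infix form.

Start: (((8*9)*((x*0)+8))*(z+7))
Apply SIMPLIFY at LL (target: (8*9)): (((8*9)*((x*0)+8))*(z+7)) -> ((72*((x*0)+8))*(z+7))
Apply DISTRIBUTE at root (target: ((72*((x*0)+8))*(z+7))): ((72*((x*0)+8))*(z+7)) -> (((72*((x*0)+8))*z)+((72*((x*0)+8))*7))
Apply FACTOR at root (target: (((72*((x*0)+8))*z)+((72*((x*0)+8))*7))): (((72*((x*0)+8))*z)+((72*((x*0)+8))*7)) -> ((72*((x*0)+8))*(z+7))
Apply SIMPLIFY at LRL (target: (x*0)): ((72*((x*0)+8))*(z+7)) -> ((72*(0+8))*(z+7))
Apply SIMPLIFY at LR (target: (0+8)): ((72*(0+8))*(z+7)) -> ((72*8)*(z+7))

Answer: ((72*8)*(z+7))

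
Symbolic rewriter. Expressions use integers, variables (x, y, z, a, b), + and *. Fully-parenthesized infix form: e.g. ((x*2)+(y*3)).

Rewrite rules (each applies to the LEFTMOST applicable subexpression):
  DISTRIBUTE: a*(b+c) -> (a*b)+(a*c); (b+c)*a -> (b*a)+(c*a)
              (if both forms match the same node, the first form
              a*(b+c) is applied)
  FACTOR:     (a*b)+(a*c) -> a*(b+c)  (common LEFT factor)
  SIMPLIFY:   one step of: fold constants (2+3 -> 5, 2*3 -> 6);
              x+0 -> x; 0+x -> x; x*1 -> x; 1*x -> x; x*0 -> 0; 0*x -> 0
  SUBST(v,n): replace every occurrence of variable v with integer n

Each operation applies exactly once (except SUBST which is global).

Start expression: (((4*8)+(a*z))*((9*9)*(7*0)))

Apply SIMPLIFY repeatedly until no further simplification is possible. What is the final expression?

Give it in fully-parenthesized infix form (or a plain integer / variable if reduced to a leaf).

Start: (((4*8)+(a*z))*((9*9)*(7*0)))
Step 1: at LL: (4*8) -> 32; overall: (((4*8)+(a*z))*((9*9)*(7*0))) -> ((32+(a*z))*((9*9)*(7*0)))
Step 2: at RL: (9*9) -> 81; overall: ((32+(a*z))*((9*9)*(7*0))) -> ((32+(a*z))*(81*(7*0)))
Step 3: at RR: (7*0) -> 0; overall: ((32+(a*z))*(81*(7*0))) -> ((32+(a*z))*(81*0))
Step 4: at R: (81*0) -> 0; overall: ((32+(a*z))*(81*0)) -> ((32+(a*z))*0)
Step 5: at root: ((32+(a*z))*0) -> 0; overall: ((32+(a*z))*0) -> 0
Fixed point: 0

Answer: 0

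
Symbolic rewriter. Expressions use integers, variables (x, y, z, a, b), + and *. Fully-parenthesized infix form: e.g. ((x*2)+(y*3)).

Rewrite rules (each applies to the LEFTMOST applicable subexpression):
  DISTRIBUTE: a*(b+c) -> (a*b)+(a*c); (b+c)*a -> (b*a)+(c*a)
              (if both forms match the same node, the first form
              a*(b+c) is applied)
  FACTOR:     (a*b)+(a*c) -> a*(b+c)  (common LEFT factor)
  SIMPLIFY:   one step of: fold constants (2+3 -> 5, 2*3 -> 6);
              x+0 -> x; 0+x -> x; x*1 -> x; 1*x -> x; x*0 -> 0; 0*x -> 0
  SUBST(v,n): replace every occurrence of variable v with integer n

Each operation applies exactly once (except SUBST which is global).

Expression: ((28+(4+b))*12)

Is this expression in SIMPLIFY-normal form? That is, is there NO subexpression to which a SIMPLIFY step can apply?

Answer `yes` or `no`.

Expression: ((28+(4+b))*12)
Scanning for simplifiable subexpressions (pre-order)...
  at root: ((28+(4+b))*12) (not simplifiable)
  at L: (28+(4+b)) (not simplifiable)
  at LR: (4+b) (not simplifiable)
Result: no simplifiable subexpression found -> normal form.

Answer: yes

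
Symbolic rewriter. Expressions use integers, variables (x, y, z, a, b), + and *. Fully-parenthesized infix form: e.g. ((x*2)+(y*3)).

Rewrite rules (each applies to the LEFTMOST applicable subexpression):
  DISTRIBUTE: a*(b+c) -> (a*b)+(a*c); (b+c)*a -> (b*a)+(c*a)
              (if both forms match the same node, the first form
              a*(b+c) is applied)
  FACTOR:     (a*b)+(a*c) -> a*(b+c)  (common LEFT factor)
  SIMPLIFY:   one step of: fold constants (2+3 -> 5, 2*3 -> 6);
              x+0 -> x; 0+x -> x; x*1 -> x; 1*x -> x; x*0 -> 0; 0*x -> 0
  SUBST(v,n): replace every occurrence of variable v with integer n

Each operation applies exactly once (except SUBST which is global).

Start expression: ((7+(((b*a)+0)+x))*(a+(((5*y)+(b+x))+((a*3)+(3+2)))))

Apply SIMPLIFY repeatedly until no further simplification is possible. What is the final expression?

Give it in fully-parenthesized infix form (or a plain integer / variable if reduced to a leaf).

Start: ((7+(((b*a)+0)+x))*(a+(((5*y)+(b+x))+((a*3)+(3+2)))))
Step 1: at LRL: ((b*a)+0) -> (b*a); overall: ((7+(((b*a)+0)+x))*(a+(((5*y)+(b+x))+((a*3)+(3+2))))) -> ((7+((b*a)+x))*(a+(((5*y)+(b+x))+((a*3)+(3+2)))))
Step 2: at RRRR: (3+2) -> 5; overall: ((7+((b*a)+x))*(a+(((5*y)+(b+x))+((a*3)+(3+2))))) -> ((7+((b*a)+x))*(a+(((5*y)+(b+x))+((a*3)+5))))
Fixed point: ((7+((b*a)+x))*(a+(((5*y)+(b+x))+((a*3)+5))))

Answer: ((7+((b*a)+x))*(a+(((5*y)+(b+x))+((a*3)+5))))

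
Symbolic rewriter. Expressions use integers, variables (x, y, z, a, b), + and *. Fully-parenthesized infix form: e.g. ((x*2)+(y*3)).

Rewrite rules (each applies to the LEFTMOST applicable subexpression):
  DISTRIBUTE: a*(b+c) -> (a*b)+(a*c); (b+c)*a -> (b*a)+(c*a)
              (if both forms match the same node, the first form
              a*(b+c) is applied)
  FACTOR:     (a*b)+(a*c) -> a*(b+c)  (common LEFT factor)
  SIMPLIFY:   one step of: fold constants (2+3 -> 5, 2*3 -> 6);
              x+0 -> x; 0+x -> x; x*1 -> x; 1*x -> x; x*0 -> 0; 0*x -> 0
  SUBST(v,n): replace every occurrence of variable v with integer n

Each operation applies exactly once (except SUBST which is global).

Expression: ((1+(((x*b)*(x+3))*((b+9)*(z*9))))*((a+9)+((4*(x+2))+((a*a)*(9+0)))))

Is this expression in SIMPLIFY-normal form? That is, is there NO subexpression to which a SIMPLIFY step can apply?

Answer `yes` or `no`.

Answer: no

Derivation:
Expression: ((1+(((x*b)*(x+3))*((b+9)*(z*9))))*((a+9)+((4*(x+2))+((a*a)*(9+0)))))
Scanning for simplifiable subexpressions (pre-order)...
  at root: ((1+(((x*b)*(x+3))*((b+9)*(z*9))))*((a+9)+((4*(x+2))+((a*a)*(9+0))))) (not simplifiable)
  at L: (1+(((x*b)*(x+3))*((b+9)*(z*9)))) (not simplifiable)
  at LR: (((x*b)*(x+3))*((b+9)*(z*9))) (not simplifiable)
  at LRL: ((x*b)*(x+3)) (not simplifiable)
  at LRLL: (x*b) (not simplifiable)
  at LRLR: (x+3) (not simplifiable)
  at LRR: ((b+9)*(z*9)) (not simplifiable)
  at LRRL: (b+9) (not simplifiable)
  at LRRR: (z*9) (not simplifiable)
  at R: ((a+9)+((4*(x+2))+((a*a)*(9+0)))) (not simplifiable)
  at RL: (a+9) (not simplifiable)
  at RR: ((4*(x+2))+((a*a)*(9+0))) (not simplifiable)
  at RRL: (4*(x+2)) (not simplifiable)
  at RRLR: (x+2) (not simplifiable)
  at RRR: ((a*a)*(9+0)) (not simplifiable)
  at RRRL: (a*a) (not simplifiable)
  at RRRR: (9+0) (SIMPLIFIABLE)
Found simplifiable subexpr at path RRRR: (9+0)
One SIMPLIFY step would give: ((1+(((x*b)*(x+3))*((b+9)*(z*9))))*((a+9)+((4*(x+2))+((a*a)*9))))
-> NOT in normal form.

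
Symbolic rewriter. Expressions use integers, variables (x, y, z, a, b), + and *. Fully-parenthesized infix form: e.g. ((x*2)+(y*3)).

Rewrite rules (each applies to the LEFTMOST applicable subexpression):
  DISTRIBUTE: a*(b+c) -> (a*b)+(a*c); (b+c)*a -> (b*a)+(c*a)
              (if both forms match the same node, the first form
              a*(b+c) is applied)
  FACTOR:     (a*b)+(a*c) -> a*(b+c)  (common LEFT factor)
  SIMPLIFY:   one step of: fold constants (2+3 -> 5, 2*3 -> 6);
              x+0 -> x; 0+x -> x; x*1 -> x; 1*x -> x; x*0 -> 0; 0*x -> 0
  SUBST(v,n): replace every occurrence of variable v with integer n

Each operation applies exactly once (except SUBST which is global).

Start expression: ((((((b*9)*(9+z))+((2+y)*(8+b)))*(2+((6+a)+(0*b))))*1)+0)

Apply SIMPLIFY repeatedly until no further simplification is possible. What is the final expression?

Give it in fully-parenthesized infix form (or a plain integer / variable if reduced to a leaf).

Answer: ((((b*9)*(9+z))+((2+y)*(8+b)))*(2+(6+a)))

Derivation:
Start: ((((((b*9)*(9+z))+((2+y)*(8+b)))*(2+((6+a)+(0*b))))*1)+0)
Step 1: at root: ((((((b*9)*(9+z))+((2+y)*(8+b)))*(2+((6+a)+(0*b))))*1)+0) -> (((((b*9)*(9+z))+((2+y)*(8+b)))*(2+((6+a)+(0*b))))*1); overall: ((((((b*9)*(9+z))+((2+y)*(8+b)))*(2+((6+a)+(0*b))))*1)+0) -> (((((b*9)*(9+z))+((2+y)*(8+b)))*(2+((6+a)+(0*b))))*1)
Step 2: at root: (((((b*9)*(9+z))+((2+y)*(8+b)))*(2+((6+a)+(0*b))))*1) -> ((((b*9)*(9+z))+((2+y)*(8+b)))*(2+((6+a)+(0*b)))); overall: (((((b*9)*(9+z))+((2+y)*(8+b)))*(2+((6+a)+(0*b))))*1) -> ((((b*9)*(9+z))+((2+y)*(8+b)))*(2+((6+a)+(0*b))))
Step 3: at RRR: (0*b) -> 0; overall: ((((b*9)*(9+z))+((2+y)*(8+b)))*(2+((6+a)+(0*b)))) -> ((((b*9)*(9+z))+((2+y)*(8+b)))*(2+((6+a)+0)))
Step 4: at RR: ((6+a)+0) -> (6+a); overall: ((((b*9)*(9+z))+((2+y)*(8+b)))*(2+((6+a)+0))) -> ((((b*9)*(9+z))+((2+y)*(8+b)))*(2+(6+a)))
Fixed point: ((((b*9)*(9+z))+((2+y)*(8+b)))*(2+(6+a)))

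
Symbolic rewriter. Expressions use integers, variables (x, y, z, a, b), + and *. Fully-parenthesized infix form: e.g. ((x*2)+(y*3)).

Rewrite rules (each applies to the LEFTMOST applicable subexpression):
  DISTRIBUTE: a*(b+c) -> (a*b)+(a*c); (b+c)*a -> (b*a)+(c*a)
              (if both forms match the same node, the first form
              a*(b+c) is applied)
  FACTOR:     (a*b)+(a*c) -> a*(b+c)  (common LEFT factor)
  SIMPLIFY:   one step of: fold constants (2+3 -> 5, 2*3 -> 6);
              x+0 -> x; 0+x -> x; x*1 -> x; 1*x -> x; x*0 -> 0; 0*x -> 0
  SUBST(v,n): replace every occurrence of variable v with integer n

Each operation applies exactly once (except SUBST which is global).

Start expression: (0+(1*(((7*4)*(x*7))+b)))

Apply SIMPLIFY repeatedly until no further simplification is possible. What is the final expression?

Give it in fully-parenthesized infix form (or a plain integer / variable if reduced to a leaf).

Answer: ((28*(x*7))+b)

Derivation:
Start: (0+(1*(((7*4)*(x*7))+b)))
Step 1: at root: (0+(1*(((7*4)*(x*7))+b))) -> (1*(((7*4)*(x*7))+b)); overall: (0+(1*(((7*4)*(x*7))+b))) -> (1*(((7*4)*(x*7))+b))
Step 2: at root: (1*(((7*4)*(x*7))+b)) -> (((7*4)*(x*7))+b); overall: (1*(((7*4)*(x*7))+b)) -> (((7*4)*(x*7))+b)
Step 3: at LL: (7*4) -> 28; overall: (((7*4)*(x*7))+b) -> ((28*(x*7))+b)
Fixed point: ((28*(x*7))+b)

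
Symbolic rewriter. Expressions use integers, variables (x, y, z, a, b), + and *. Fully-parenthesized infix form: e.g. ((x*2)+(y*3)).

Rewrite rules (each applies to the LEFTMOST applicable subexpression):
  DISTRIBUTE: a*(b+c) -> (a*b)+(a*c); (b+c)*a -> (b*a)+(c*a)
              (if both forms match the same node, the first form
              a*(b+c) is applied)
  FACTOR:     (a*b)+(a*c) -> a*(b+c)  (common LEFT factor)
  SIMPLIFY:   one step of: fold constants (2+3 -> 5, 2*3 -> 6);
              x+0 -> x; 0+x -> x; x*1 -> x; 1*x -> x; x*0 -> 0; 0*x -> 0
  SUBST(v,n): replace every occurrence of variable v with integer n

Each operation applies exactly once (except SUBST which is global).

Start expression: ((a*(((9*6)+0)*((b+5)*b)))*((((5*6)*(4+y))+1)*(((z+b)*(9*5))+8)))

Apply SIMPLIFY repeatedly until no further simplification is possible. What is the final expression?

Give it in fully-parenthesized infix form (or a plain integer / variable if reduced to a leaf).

Answer: ((a*(54*((b+5)*b)))*(((30*(4+y))+1)*(((z+b)*45)+8)))

Derivation:
Start: ((a*(((9*6)+0)*((b+5)*b)))*((((5*6)*(4+y))+1)*(((z+b)*(9*5))+8)))
Step 1: at LRL: ((9*6)+0) -> (9*6); overall: ((a*(((9*6)+0)*((b+5)*b)))*((((5*6)*(4+y))+1)*(((z+b)*(9*5))+8))) -> ((a*((9*6)*((b+5)*b)))*((((5*6)*(4+y))+1)*(((z+b)*(9*5))+8)))
Step 2: at LRL: (9*6) -> 54; overall: ((a*((9*6)*((b+5)*b)))*((((5*6)*(4+y))+1)*(((z+b)*(9*5))+8))) -> ((a*(54*((b+5)*b)))*((((5*6)*(4+y))+1)*(((z+b)*(9*5))+8)))
Step 3: at RLLL: (5*6) -> 30; overall: ((a*(54*((b+5)*b)))*((((5*6)*(4+y))+1)*(((z+b)*(9*5))+8))) -> ((a*(54*((b+5)*b)))*(((30*(4+y))+1)*(((z+b)*(9*5))+8)))
Step 4: at RRLR: (9*5) -> 45; overall: ((a*(54*((b+5)*b)))*(((30*(4+y))+1)*(((z+b)*(9*5))+8))) -> ((a*(54*((b+5)*b)))*(((30*(4+y))+1)*(((z+b)*45)+8)))
Fixed point: ((a*(54*((b+5)*b)))*(((30*(4+y))+1)*(((z+b)*45)+8)))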